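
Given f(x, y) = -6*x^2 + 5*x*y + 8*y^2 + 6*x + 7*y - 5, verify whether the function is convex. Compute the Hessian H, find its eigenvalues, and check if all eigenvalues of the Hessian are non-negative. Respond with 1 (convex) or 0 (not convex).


The Hessian of f(x,y) = -6*x^2 + 5*x*y + 8*y^2 + 6*x + 7*y - 5 is:
H = [[-12, 5], [5, 16]]
Trace = -12 + 16 = 4
Determinant = -12*16 - (5)^2 = -217
Discriminant = (4)^2 - 4*-217 = 884.0
Eigenvalues: lambda_1 = -12.8661, lambda_2 = 16.8661
The function is not convex.

0


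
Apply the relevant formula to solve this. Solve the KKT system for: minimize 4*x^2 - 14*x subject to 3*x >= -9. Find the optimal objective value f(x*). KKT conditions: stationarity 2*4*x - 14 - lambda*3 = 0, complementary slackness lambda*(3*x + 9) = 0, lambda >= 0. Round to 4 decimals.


Step 1: Try lambda = 0 (constraint inactive).
Stationarity: 2*4*x - 14 = 0
x* = 14/(2*4) = 1.75
Check constraint: 3*1.75 = 5.25 >= -9 -- satisfied.
Step 2: Compute optimal value.
f(x*) = 4*1.75^2 - 14*1.75 = -12.25


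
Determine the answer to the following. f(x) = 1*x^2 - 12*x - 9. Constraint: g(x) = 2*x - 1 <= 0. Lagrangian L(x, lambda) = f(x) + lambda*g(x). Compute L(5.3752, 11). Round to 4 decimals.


Step 1: Evaluate f(x).
f(5.3752) = 1*5.3752^2 - 12*5.3752 - 9 = -44.6096
Step 2: Evaluate g(x).
g(5.3752) = 2*5.3752 - 1 = 9.7504
Step 3: Compute Lagrangian.
L = -44.6096 + 11*9.7504 = 62.6448


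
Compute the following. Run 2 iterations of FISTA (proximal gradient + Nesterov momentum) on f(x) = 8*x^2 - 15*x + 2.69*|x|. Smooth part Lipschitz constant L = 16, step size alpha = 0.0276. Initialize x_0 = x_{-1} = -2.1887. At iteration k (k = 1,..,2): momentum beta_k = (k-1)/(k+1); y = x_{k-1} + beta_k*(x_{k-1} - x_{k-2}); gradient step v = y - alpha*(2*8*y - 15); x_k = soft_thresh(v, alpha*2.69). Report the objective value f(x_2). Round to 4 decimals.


FISTA on f(x) = 8*x^2 - 15*x + 2.69*|x|
L = 16, alpha = 0.0276
Iteration 1: beta = 0.0, y = -2.1887 + 0.0*(-2.1887 + 2.1887) = -2.1887
  grad(y) = -50.0192, v = y - alpha*grad = -0.8082
  prox(v) = soft_thresh(-0.8082, 0.0742) = -0.7339
Iteration 2: beta = 0.3333, y = -0.7339 + 0.3333*(-0.7339 + 2.1887) = -0.249
  grad(y) = -18.984, v = y - alpha*grad = 0.275
  prox(v) = soft_thresh(0.275, 0.0742) = 0.2007
f(x_2) = 8*0.2007^2 - 15*0.2007 + 2.69*|0.2007| = -2.1485


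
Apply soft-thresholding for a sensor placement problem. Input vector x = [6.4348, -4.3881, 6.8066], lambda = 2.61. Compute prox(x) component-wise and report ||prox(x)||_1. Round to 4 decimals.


Soft-thresholding with lambda = 2.61:
prox(6.4348) = sign(6.4348)*max(|6.4348| - 2.61, 0) = 3.8248
prox(-4.3881) = sign(-4.3881)*max(|-4.3881| - 2.61, 0) = -1.7781
prox(6.8066) = sign(6.8066)*max(|6.8066| - 2.61, 0) = 4.1966
prox(x) = [3.8248, -1.7781, 4.1966]
||prox(x)||_1 = 3.8248 + 1.7781 + 4.1966 = 9.7995


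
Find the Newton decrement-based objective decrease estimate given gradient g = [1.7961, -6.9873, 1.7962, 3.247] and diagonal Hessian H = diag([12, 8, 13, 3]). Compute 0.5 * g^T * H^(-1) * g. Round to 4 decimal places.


Step 1: H is diagonal, so H^(-1) * g = [0.1497, -0.8734, 0.1382, 1.0823].
Step 2: g^T H^(-1) g = sum_i g_i^2 / H_ii
  = (1.7961)^2/12 + (-6.9873)^2/8 + (1.7962)^2/13 + (3.247)^2/3
  = 0.2688 + 6.1028 + 0.2482 + 3.5143 = 10.1341
Step 3: Objective decrease = 0.5 * g^T H^(-1) g = 5.0671


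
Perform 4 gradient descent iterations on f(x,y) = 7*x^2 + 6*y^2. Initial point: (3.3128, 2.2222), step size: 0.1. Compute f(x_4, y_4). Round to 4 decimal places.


Gradient descent on f(x,y) = 7*x^2 + 6*y^2.
Starting point: (3.3128, 2.2222), alpha = 0.1
Step 1: grad_x = 2*7*3.3128 = 46.3792, grad_y = 2*6*2.2222 = 26.6664
  x_1 = 3.3128 - 0.1*46.3792 = -1.3251
  y_1 = 2.2222 - 0.1*26.6664 = -0.4444
Step 2: grad_x = 2*7*-1.3251 = -18.5517, grad_y = 2*6*-0.4444 = -5.3333
  x_2 = -1.3251 - 0.1*-18.5517 = 0.53
  y_2 = -0.4444 - 0.1*-5.3333 = 0.0889
Step 3: grad_x = 2*7*0.53 = 7.4207, grad_y = 2*6*0.0889 = 1.0667
  x_3 = 0.53 - 0.1*7.4207 = -0.212
  y_3 = 0.0889 - 0.1*1.0667 = -0.0178
Step 4: grad_x = 2*7*-0.212 = -2.9683, grad_y = 2*6*-0.0178 = -0.2133
  x_4 = -0.212 - 0.1*-2.9683 = 0.0848
  y_4 = -0.0178 - 0.1*-0.2133 = 0.0036
f(0.0848, 0.0036) = 7*0.0848^2 + 6*0.0036^2 = 0.0504


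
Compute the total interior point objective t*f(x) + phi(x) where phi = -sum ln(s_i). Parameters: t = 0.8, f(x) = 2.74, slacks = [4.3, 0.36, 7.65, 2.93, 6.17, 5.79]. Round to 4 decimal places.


Step 1: Compute log-barrier.
ln values: [1.4586, -1.0217, 2.0347, 1.075, 1.8197, 1.7561]
phi = -(1.4586 - 1.0217 + 2.0347 + 1.075 + 1.8197 + 1.7561) = -7.1225
Step 2: Compute augmented objective.
t*f(x) = 0.8*2.74 = 2.192
Total = 2.192 - 7.1225 = -4.9305


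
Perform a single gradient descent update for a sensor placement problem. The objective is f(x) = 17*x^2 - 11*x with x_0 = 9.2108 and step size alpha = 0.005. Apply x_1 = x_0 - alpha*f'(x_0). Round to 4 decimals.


We compute the gradient at x_0 and apply the update.
f'(x) = 34*x - 11
f'(9.2108) = 34*9.2108 - 11 = 302.1672
x_1 = 9.2108 - 0.005*302.1672 = 7.7


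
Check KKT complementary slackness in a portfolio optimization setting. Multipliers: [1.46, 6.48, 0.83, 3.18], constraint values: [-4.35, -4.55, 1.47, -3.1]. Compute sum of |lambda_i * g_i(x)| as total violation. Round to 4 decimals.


KKT complementary slackness check:
lambda_1 * g_1 = 1.46 * -4.35 = -6.351
lambda_2 * g_2 = 6.48 * -4.55 = -29.484
lambda_3 * g_3 = 0.83 * 1.47 = 1.2201
lambda_4 * g_4 = 3.18 * -3.1 = -9.858
Total violation = 6.351 + 29.484 + 1.2201 + 9.858 = 46.9131


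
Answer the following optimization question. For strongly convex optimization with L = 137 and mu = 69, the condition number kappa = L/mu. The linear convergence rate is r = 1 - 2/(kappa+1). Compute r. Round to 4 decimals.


Step 1: Compute the condition number.
kappa = L/mu = 137/69 = 1.9855
Step 2: Compute the convergence rate.
r = 1 - 2/(kappa + 1) = 1 - 2*mu/(L + mu) = (L - mu)/(L + mu) = 68/206 = 0.3301


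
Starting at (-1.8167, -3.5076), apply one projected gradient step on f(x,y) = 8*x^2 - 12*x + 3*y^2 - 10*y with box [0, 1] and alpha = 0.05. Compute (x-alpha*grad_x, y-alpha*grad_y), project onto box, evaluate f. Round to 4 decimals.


Step 1: Compute gradient at (-1.8167, -3.5076).
grad_x = 2*8*-1.8167 - 12 = -41.0672
grad_y = 2*3*-3.5076 - 10 = -31.0456
Step 2: Gradient step.
x_raw = -1.8167 - 0.05*-41.0672 = 0.2367
y_raw = -3.5076 - 0.05*-31.0456 = -1.9553
Step 3: Project onto [0, 1].
x_proj = clip(0.2367) = 0.2367
y_proj = clip(-1.9553) = 0.0
Step 4: Evaluate f.
f(0.2367, 0.0) = -2.3919


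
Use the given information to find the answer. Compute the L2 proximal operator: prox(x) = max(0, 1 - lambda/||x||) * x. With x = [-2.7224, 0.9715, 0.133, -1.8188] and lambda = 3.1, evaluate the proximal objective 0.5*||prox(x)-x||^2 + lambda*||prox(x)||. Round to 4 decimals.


Step 1: Compute ||x||.
||x|| = 3.4177
Step 2: Compute scaling factor.
scale = max(0, 1 - 3.1/3.4177) = 0.093
Step 3: prox(x) = [-0.2531, 0.0903, 0.0124, -0.1691]
||prox(x)|| = 0.3177
Step 4: Proximal objective.
0.5*||prox-x||^2 = 4.805
lambda*||prox|| = 0.9849
Total = 5.79


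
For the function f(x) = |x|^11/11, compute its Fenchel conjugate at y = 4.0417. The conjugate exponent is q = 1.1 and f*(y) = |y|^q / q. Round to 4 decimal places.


The conjugate exponent q satisfies 1/p + 1/q = 1.
p = 11, so q = 11/(11 - 1) = 1.1
|y|^q = 4.0417^1.1 = 4.6475
f*(4.0417) = 4.6475 / 1.1 = 4.225


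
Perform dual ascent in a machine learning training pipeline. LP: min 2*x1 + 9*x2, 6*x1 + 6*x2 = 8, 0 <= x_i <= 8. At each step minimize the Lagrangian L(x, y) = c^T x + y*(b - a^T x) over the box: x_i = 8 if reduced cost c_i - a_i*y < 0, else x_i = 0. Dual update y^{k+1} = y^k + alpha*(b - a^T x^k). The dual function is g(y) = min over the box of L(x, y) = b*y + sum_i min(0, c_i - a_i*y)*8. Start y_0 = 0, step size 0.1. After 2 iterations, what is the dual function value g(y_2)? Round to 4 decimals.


Dual ascent for LP: min 2*x1 + 9*x2, 6*x1 + 6*x2 = 8, 0 <= x_i <= 8
Step 1: y^k = 0.0, reduced costs: (2.0, 9.0)
  x^k = (0.0, 0.0), subgradient = b - a^T x = 8.0
  y^{k+1} = 0.0 + 0.1*8.0 = 0.8
Step 2: y^k = 0.8, reduced costs: (-2.8, 4.2)
  x^k = (8.0, 0.0), subgradient = b - a^T x = -40.0
  y^{k+1} = 0.8 + 0.1*-40.0 = -3.2
Dual objective at y_2 = -3.2: reduced costs (21.2, 28.2), box minimizer x = (0.0, 0.0)
g(y_2) = b*y + (c1 - a1*y)*x1 + (c2 - a2*y)*x2 = 8*(-3.2) + 21.2*0.0 + 28.2*0.0 = -25.6 + 0.0 + 0.0 = -25.6


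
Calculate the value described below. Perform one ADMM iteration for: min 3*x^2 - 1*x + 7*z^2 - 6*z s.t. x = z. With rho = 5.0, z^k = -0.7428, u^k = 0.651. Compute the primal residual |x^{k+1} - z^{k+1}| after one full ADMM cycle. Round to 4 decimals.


ADMM iteration with rho = 5.0, z^k = -0.7428, u^k = 0.651
Step 1: x-update.
Minimize 3*x^2 - 1*x + (5.0/2)*(x + 0.7428 + 0.651)^2
FOC: (2*3 + 5.0)*x = 1 + 5.0*(-0.7428 - 0.651)
x^{k+1} = -0.5426
Step 2: z-update.
Minimize 7*z^2 - 6*z + (5.0/2)*(-0.5426 - z + 0.651)^2
FOC: (2*7 + 5.0)*z = 6 + 5.0*(-0.5426 + 0.651)
z^{k+1} = 0.3443
Step 3: u-update.
u^{k+1} = 0.651 - 0.5426 - 0.3443 = -0.2359
Step 4: Primal residual = |-0.5426 - 0.3443| = 0.8869


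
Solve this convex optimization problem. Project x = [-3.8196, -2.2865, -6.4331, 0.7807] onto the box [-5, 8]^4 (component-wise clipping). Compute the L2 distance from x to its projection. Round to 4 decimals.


Project each component onto [-5, 8].
clip(-3.8196) = -3.8196, clip(-2.2865) = -2.2865, clip(-6.4331) = -5.0, clip(0.7807) = 0.7807
Projection = [-3.8196, -2.2865, -5.0, 0.7807]
Squared diffs: [0.0, 0.0, 2.0538, 0.0]
Distance = sqrt(2.0538) = 1.4331


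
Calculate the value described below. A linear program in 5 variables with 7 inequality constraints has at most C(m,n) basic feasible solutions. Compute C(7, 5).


Each vertex corresponds to some choice of n active constraints out of m, so the number of vertices is at most C(m, n) = m! / (n!(m-n)!).
m = 7, n = 5
Numerator: 7 * 6 * 5 * 4 * 3
Denominator: 5! = 120
C(7, 5) = 21


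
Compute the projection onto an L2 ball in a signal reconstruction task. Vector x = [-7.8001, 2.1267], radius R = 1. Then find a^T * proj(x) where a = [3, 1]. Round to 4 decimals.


Step 1: Compute ||x|| (intermediates to 6 decimals).
||x|| = sqrt((-7.8001)^2 + 2.1267^2) = 8.084826
Step 2: Project.
Since ||x|| > R, scale = R/||x|| = 1/8.084826 = 0.123688, proj(x) = scale * x
proj(x) = [-0.964779, 0.263047]
Step 3: Dot product.
a^T * proj(x) = 3*(-0.964779) + 1*0.263047 = -2.6313


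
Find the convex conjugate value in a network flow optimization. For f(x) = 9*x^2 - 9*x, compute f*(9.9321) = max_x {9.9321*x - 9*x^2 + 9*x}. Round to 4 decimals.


f*(y) = sup_x {y*x - a*x^2 - b*x} = sup_x {(y-b)*x - a*x^2}
FOC: (y - b) - 2a*x = 0 => x* = (y - b)/(2a)
x* = (9.9321 + 9)/(2*9) = 1.0518
f*(9.9321) = (y-b)^2/(4a) = (9.9321 + 9)^2/(4*9)
= 358.4244/36 = 9.9562


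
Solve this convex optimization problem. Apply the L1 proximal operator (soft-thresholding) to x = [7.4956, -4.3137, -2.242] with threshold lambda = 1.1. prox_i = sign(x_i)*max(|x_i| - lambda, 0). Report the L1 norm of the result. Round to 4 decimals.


Soft-thresholding with lambda = 1.1:
prox(7.4956) = sign(7.4956)*max(|7.4956| - 1.1, 0) = 6.3956
prox(-4.3137) = sign(-4.3137)*max(|-4.3137| - 1.1, 0) = -3.2137
prox(-2.242) = sign(-2.242)*max(|-2.242| - 1.1, 0) = -1.142
prox(x) = [6.3956, -3.2137, -1.142]
||prox(x)||_1 = 6.3956 + 3.2137 + 1.142 = 10.7513


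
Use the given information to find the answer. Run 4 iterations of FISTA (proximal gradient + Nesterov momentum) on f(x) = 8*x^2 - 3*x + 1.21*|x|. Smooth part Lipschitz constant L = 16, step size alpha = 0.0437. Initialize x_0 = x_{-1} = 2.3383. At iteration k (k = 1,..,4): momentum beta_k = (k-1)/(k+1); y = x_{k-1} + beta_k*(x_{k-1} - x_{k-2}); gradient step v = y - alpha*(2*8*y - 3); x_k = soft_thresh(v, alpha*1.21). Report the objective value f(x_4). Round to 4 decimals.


FISTA on f(x) = 8*x^2 - 3*x + 1.21*|x|
L = 16, alpha = 0.0437
Iteration 1: beta = 0.0, y = 2.3383 + 0.0*(2.3383 - 2.3383) = 2.3383
  grad(y) = 34.4128, v = y - alpha*grad = 0.8345
  prox(v) = soft_thresh(0.8345, 0.0529) = 0.7816
Iteration 2: beta = 0.3333, y = 0.7816 + 0.3333*(0.7816 - 2.3383) = 0.2627
  grad(y) = 1.2029, v = y - alpha*grad = 0.2101
  prox(v) = soft_thresh(0.2101, 0.0529) = 0.1572
Iteration 3: beta = 0.5, y = 0.1572 + 0.5*(0.1572 - 0.7816) = -0.1549
  grad(y) = -5.479, v = y - alpha*grad = 0.0845
  prox(v) = soft_thresh(0.0845, 0.0529) = 0.0316
Iteration 4: beta = 0.6, y = 0.0316 + 0.6*(0.0316 - 0.1572) = -0.0438
  grad(y) = -3.7001, v = y - alpha*grad = 0.1179
  prox(v) = soft_thresh(0.1179, 0.0529) = 0.0651
f(x_4) = 8*0.0651^2 - 3*0.0651 + 1.21*|0.0651| = -0.0826


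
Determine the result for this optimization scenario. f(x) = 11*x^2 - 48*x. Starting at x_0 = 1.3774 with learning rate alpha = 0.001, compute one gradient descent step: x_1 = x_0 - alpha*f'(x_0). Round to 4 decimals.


We compute the gradient at x_0 and apply the update.
f'(x) = 22*x - 48
f'(1.3774) = 22*1.3774 - 48 = -17.6972
x_1 = 1.3774 - 0.001*-17.6972 = 1.3951


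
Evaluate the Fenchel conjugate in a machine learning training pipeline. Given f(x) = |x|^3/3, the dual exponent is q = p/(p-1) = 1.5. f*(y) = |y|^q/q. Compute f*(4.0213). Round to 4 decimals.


The conjugate exponent q satisfies 1/p + 1/q = 1.
p = 3, so q = 3/(3 - 1) = 1.5
|y|^q = 4.0213^1.5 = 8.064
f*(4.0213) = 8.064 / 1.5 = 5.376


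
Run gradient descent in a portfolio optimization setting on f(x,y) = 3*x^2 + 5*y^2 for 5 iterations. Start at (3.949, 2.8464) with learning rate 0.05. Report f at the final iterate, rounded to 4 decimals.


Gradient descent on f(x,y) = 3*x^2 + 5*y^2.
Starting point: (3.949, 2.8464), alpha = 0.05
Step 1: grad_x = 2*3*3.949 = 23.694, grad_y = 2*5*2.8464 = 28.464
  x_1 = 3.949 - 0.05*23.694 = 2.7643
  y_1 = 2.8464 - 0.05*28.464 = 1.4232
Step 2: grad_x = 2*3*2.7643 = 16.5858, grad_y = 2*5*1.4232 = 14.232
  x_2 = 2.7643 - 0.05*16.5858 = 1.935
  y_2 = 1.4232 - 0.05*14.232 = 0.7116
Step 3: grad_x = 2*3*1.935 = 11.6101, grad_y = 2*5*0.7116 = 7.116
  x_3 = 1.935 - 0.05*11.6101 = 1.3545
  y_3 = 0.7116 - 0.05*7.116 = 0.3558
Step 4: grad_x = 2*3*1.3545 = 8.127, grad_y = 2*5*0.3558 = 3.558
  x_4 = 1.3545 - 0.05*8.127 = 0.9482
  y_4 = 0.3558 - 0.05*3.558 = 0.1779
Step 5: grad_x = 2*3*0.9482 = 5.6889, grad_y = 2*5*0.1779 = 1.779
  x_5 = 0.9482 - 0.05*5.6889 = 0.6637
  y_5 = 0.1779 - 0.05*1.779 = 0.089
f(0.6637, 0.089) = 3*0.6637^2 + 5*0.089^2 = 1.3611


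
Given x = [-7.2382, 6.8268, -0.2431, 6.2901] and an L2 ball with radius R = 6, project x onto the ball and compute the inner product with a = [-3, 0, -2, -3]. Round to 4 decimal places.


Step 1: Compute ||x|| (intermediates to 6 decimals).
||x|| = sqrt((-7.2382)^2 + 6.8268^2 + (-0.2431)^2 + 6.2901^2) = 11.77375
Step 2: Project.
Since ||x|| > R, scale = R/||x|| = 6/11.77375 = 0.509608, proj(x) = scale * x
proj(x) = [-3.688645, 3.478992, -0.123886, 3.205485]
Step 3: Dot product.
a^T * proj(x) = -3*(-3.688645) + 0*3.478992 - 2*(-0.123886) - 3*3.205485 = 1.6973


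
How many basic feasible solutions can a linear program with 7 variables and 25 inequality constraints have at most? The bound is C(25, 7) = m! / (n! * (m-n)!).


Each vertex corresponds to some choice of n active constraints out of m, so the number of vertices is at most C(m, n) = m! / (n!(m-n)!).
m = 25, n = 7
Numerator: 25 * 24 * 23 * 22 * 21 * 20 * 19
Denominator: 7! = 5040
C(25, 7) = 480700


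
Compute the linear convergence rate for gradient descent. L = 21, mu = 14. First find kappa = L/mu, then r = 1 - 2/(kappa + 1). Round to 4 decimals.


Step 1: Compute the condition number.
kappa = L/mu = 21/14 = 1.5
Step 2: Compute the convergence rate.
r = 1 - 2/(kappa + 1) = 1 - 2*mu/(L + mu) = (L - mu)/(L + mu) = 7/35 = 0.2


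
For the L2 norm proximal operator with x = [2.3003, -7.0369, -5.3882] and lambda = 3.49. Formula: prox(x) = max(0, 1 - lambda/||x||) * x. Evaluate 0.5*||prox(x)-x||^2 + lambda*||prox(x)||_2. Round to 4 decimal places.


Step 1: Compute ||x||.
||x|| = 9.1565
Step 2: Compute scaling factor.
scale = max(0, 1 - 3.49/9.1565) = 0.6189
Step 3: prox(x) = [1.4235, -4.3548, -3.3345]
||prox(x)|| = 5.6665
Step 4: Proximal objective.
0.5*||prox-x||^2 = 6.0901
lambda*||prox|| = 19.7761
Total = 25.8662


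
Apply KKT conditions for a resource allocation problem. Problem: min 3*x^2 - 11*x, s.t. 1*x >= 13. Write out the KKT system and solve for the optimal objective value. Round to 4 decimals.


Step 1: Try lambda = 0 (constraint inactive).
x_unc = 11/(2*3) = 1.8333
Check: 1*1.8333 = 1.8333 < 13 -- violated!
Step 2: Constraint must be active: 1*x = 13
x* = 13/1 = 13.0
lambda = (2*3*13.0 - 11)/1 = 67.0
Step 3: Compute optimal value.
f(x*) = 3*13.0^2 - 11*13.0 = 364.0


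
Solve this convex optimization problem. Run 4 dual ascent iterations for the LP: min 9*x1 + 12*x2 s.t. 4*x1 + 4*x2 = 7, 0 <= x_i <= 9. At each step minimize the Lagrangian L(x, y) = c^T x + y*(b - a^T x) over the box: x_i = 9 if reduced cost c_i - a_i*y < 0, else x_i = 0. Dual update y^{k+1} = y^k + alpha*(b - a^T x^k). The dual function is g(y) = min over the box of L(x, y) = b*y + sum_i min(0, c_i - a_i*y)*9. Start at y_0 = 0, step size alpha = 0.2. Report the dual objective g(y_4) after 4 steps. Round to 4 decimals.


Dual ascent for LP: min 9*x1 + 12*x2, 4*x1 + 4*x2 = 7, 0 <= x_i <= 9
Step 1: y^k = 0.0, reduced costs: (9.0, 12.0)
  x^k = (0.0, 0.0), subgradient = b - a^T x = 7.0
  y^{k+1} = 0.0 + 0.2*7.0 = 1.4
Step 2: y^k = 1.4, reduced costs: (3.4, 6.4)
  x^k = (0.0, 0.0), subgradient = b - a^T x = 7.0
  y^{k+1} = 1.4 + 0.2*7.0 = 2.8
Step 3: y^k = 2.8, reduced costs: (-2.2, 0.8)
  x^k = (9.0, 0.0), subgradient = b - a^T x = -29.0
  y^{k+1} = 2.8 + 0.2*-29.0 = -3.0
Step 4: y^k = -3.0, reduced costs: (21.0, 24.0)
  x^k = (0.0, 0.0), subgradient = b - a^T x = 7.0
  y^{k+1} = -3.0 + 0.2*7.0 = -1.6
Dual objective at y_4 = -1.6: reduced costs (15.4, 18.4), box minimizer x = (0.0, 0.0)
g(y_4) = b*y + (c1 - a1*y)*x1 + (c2 - a2*y)*x2 = 7*(-1.6) + 15.4*0.0 + 18.4*0.0 = -11.2 + 0.0 + 0.0 = -11.2


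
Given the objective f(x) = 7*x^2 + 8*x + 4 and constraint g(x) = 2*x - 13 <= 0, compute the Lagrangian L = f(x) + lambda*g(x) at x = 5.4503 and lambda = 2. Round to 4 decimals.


Step 1: Evaluate f(x).
f(5.4503) = 7*5.4503^2 + 8*5.4503 + 4 = 255.5428
Step 2: Evaluate g(x).
g(5.4503) = 2*5.4503 - 13 = -2.0994
Step 3: Compute Lagrangian.
L = 255.5428 + 2*-2.0994 = 251.344


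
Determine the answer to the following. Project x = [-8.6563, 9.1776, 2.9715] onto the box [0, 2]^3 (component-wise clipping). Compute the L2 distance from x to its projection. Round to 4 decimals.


Project each component onto [0, 2].
clip(-8.6563) = 0.0, clip(9.1776) = 2.0, clip(2.9715) = 2.0
Projection = [0.0, 2.0, 2.0]
Squared diffs: [74.9315, 51.5179, 0.9438]
Distance = sqrt(127.3932) = 11.2869


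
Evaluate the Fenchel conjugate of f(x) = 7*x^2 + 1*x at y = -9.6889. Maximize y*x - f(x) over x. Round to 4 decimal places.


f*(y) = sup_x {y*x - a*x^2 - b*x} = sup_x {(y-b)*x - a*x^2}
FOC: (y - b) - 2a*x = 0 => x* = (y - b)/(2a)
x* = (-9.6889 - 1)/(2*7) = -0.7635
f*(-9.6889) = (y-b)^2/(4a) = (-9.6889 - 1)^2/(4*7)
= 114.2526/28 = 4.0804


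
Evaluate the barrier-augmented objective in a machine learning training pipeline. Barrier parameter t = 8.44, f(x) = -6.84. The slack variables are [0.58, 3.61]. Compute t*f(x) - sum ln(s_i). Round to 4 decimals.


Step 1: Compute log-barrier.
ln values: [-0.5447, 1.2837]
phi = -(-0.5447 + 1.2837) = -0.739
Step 2: Compute augmented objective.
t*f(x) = 8.44*-6.84 = -57.7296
Total = -57.7296 - 0.739 = -58.4686


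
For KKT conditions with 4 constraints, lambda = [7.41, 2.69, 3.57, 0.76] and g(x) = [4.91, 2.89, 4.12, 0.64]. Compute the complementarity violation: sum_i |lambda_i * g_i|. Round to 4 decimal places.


KKT complementary slackness check:
lambda_1 * g_1 = 7.41 * 4.91 = 36.3831
lambda_2 * g_2 = 2.69 * 2.89 = 7.7741
lambda_3 * g_3 = 3.57 * 4.12 = 14.7084
lambda_4 * g_4 = 0.76 * 0.64 = 0.4864
Total violation = 36.3831 + 7.7741 + 14.7084 + 0.4864 = 59.352


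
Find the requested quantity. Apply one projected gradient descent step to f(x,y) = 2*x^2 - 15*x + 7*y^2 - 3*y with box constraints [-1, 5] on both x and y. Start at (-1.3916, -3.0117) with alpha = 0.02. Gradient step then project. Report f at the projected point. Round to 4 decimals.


Step 1: Compute gradient at (-1.3916, -3.0117).
grad_x = 2*2*-1.3916 - 15 = -20.5664
grad_y = 2*7*-3.0117 - 3 = -45.1638
Step 2: Gradient step.
x_raw = -1.3916 - 0.02*-20.5664 = -0.9803
y_raw = -3.0117 - 0.02*-45.1638 = -2.1084
Step 3: Project onto [-1, 5].
x_proj = clip(-0.9803) = -0.9803
y_proj = clip(-2.1084) = -1.0
Step 4: Evaluate f.
f(-0.9803, -1.0) = 26.6259


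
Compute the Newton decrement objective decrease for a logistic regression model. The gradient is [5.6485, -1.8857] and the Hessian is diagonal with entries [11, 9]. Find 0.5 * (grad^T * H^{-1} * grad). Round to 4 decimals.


Step 1: H is diagonal, so H^(-1) * g = [0.5135, -0.2095].
Step 2: g^T H^(-1) g = sum_i g_i^2 / H_ii
  = (5.6485)^2/11 + (-1.8857)^2/9
  = 2.9005 + 0.3951 = 3.2956
Step 3: Objective decrease = 0.5 * g^T H^(-1) g = 1.6478


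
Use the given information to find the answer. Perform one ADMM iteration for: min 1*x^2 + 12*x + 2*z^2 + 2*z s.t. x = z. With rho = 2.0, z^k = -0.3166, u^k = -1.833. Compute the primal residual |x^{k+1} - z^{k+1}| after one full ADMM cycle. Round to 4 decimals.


ADMM iteration with rho = 2.0, z^k = -0.3166, u^k = -1.833
Step 1: x-update.
Minimize 1*x^2 + 12*x + (2.0/2)*(x + 0.3166 - 1.833)^2
FOC: (2*1 + 2.0)*x = -12 + 2.0*(-0.3166 + 1.833)
x^{k+1} = -2.2418
Step 2: z-update.
Minimize 2*z^2 + 2*z + (2.0/2)*(-2.2418 - z - 1.833)^2
FOC: (2*2 + 2.0)*z = -2 + 2.0*(-2.2418 - 1.833)
z^{k+1} = -1.6916
Step 3: u-update.
u^{k+1} = -1.833 - 2.2418 + 1.6916 = -2.3832
Step 4: Primal residual = |-2.2418 + 1.6916| = 0.5502


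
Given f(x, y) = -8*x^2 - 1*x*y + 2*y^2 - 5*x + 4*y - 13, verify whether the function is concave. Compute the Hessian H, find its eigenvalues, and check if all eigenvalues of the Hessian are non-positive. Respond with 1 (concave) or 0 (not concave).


The Hessian of f(x,y) = -8*x^2 - 1*x*y + 2*y^2 - 5*x + 4*y - 13 is:
H = [[-16, -1], [-1, 4]]
Trace = -16 + 4 = -12
Determinant = -16*4 - (-1)^2 = -65
Discriminant = (-12)^2 - 4*-65 = 404.0
Eigenvalues: lambda_1 = -16.0499, lambda_2 = 4.0499
The function is not concave.

0


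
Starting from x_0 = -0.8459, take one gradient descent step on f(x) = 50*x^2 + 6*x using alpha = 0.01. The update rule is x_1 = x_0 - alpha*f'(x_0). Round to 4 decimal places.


We compute the gradient at x_0 and apply the update.
f'(x) = 100*x + 6
f'(-0.8459) = 100*-0.8459 + 6 = -78.59
x_1 = -0.8459 - 0.01*-78.59 = -0.06


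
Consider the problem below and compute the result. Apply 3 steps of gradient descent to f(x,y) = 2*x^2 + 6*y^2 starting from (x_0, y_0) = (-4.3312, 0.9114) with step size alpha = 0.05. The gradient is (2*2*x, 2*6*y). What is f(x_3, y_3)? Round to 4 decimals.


Gradient descent on f(x,y) = 2*x^2 + 6*y^2.
Starting point: (-4.3312, 0.9114), alpha = 0.05
Step 1: grad_x = 2*2*-4.3312 = -17.3248, grad_y = 2*6*0.9114 = 10.9368
  x_1 = -4.3312 - 0.05*-17.3248 = -3.465
  y_1 = 0.9114 - 0.05*10.9368 = 0.3646
Step 2: grad_x = 2*2*-3.465 = -13.8598, grad_y = 2*6*0.3646 = 4.3747
  x_2 = -3.465 - 0.05*-13.8598 = -2.772
  y_2 = 0.3646 - 0.05*4.3747 = 0.1458
Step 3: grad_x = 2*2*-2.772 = -11.0879, grad_y = 2*6*0.1458 = 1.7499
  x_3 = -2.772 - 0.05*-11.0879 = -2.2176
  y_3 = 0.1458 - 0.05*1.7499 = 0.0583
f(-2.2176, 0.0583) = 2*(-2.2176)^2 + 6*0.0583^2 = 9.8557


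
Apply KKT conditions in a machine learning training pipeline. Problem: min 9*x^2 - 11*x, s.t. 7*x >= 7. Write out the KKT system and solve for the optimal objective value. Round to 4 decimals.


Step 1: Try lambda = 0 (constraint inactive).
x_unc = 11/(2*9) = 0.6111
Check: 7*0.6111 = 4.2777 < 7 -- violated!
Step 2: Constraint must be active: 7*x = 7
x* = 7/7 = 1.0
lambda = (2*9*1.0 - 11)/7 = 1.0
Step 3: Compute optimal value.
f(x*) = 9*1.0^2 - 11*1.0 = -2.0


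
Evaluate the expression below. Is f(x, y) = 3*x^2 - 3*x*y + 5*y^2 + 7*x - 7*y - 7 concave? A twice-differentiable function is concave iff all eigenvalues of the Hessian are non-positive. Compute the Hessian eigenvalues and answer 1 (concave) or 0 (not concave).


The Hessian of f(x,y) = 3*x^2 - 3*x*y + 5*y^2 + 7*x - 7*y - 7 is:
H = [[6, -3], [-3, 10]]
Trace = 6 + 10 = 16
Determinant = 6*10 - (-3)^2 = 51
Discriminant = (16)^2 - 4*51 = 52.0
Eigenvalues: lambda_1 = 4.3944, lambda_2 = 11.6056
The function is not concave.

0


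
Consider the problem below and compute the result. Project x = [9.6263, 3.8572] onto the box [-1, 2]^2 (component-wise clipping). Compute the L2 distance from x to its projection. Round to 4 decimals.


Project each component onto [-1, 2].
clip(9.6263) = 2.0, clip(3.8572) = 2.0
Projection = [2.0, 2.0]
Squared diffs: [58.1605, 3.4492]
Distance = sqrt(61.6097) = 7.8492


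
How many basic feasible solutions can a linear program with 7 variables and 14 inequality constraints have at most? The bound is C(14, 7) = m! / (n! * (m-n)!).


Each vertex corresponds to some choice of n active constraints out of m, so the number of vertices is at most C(m, n) = m! / (n!(m-n)!).
m = 14, n = 7
Numerator: 14 * 13 * 12 * 11 * 10 * 9 * 8
Denominator: 7! = 5040
C(14, 7) = 3432


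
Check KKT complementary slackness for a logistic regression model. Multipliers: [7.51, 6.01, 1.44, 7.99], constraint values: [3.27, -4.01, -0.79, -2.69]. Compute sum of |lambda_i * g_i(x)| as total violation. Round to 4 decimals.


KKT complementary slackness check:
lambda_1 * g_1 = 7.51 * 3.27 = 24.5577
lambda_2 * g_2 = 6.01 * -4.01 = -24.1001
lambda_3 * g_3 = 1.44 * -0.79 = -1.1376
lambda_4 * g_4 = 7.99 * -2.69 = -21.4931
Total violation = 24.5577 + 24.1001 + 1.1376 + 21.4931 = 71.2885


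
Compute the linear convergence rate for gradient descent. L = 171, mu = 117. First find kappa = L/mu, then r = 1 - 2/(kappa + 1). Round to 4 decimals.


Step 1: Compute the condition number.
kappa = L/mu = 171/117 = 1.4615
Step 2: Compute the convergence rate.
r = 1 - 2/(kappa + 1) = 1 - 2*mu/(L + mu) = (L - mu)/(L + mu) = 54/288 = 0.1875


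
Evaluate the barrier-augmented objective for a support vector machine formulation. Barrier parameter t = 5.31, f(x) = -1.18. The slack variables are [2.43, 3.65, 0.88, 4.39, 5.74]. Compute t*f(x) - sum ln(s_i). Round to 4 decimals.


Step 1: Compute log-barrier.
ln values: [0.8879, 1.2947, -0.1278, 1.4793, 1.7475]
phi = -(0.8879 + 1.2947 - 0.1278 + 1.4793 + 1.7475) = -5.2816
Step 2: Compute augmented objective.
t*f(x) = 5.31*-1.18 = -6.2658
Total = -6.2658 - 5.2816 = -11.5474


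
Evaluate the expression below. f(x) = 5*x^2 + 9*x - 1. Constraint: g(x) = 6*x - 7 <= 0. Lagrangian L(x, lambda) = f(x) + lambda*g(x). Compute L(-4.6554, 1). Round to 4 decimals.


Step 1: Evaluate f(x).
f(-4.6554) = 5*(-4.6554)^2 + 9*(-4.6554) - 1 = 65.4651
Step 2: Evaluate g(x).
g(-4.6554) = 6*-4.6554 - 7 = -34.9324
Step 3: Compute Lagrangian.
L = 65.4651 + 1*-34.9324 = 30.5327


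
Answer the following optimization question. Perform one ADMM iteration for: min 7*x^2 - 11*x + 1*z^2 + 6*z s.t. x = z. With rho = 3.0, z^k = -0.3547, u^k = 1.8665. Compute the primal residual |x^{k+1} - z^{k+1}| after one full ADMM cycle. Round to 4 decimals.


ADMM iteration with rho = 3.0, z^k = -0.3547, u^k = 1.8665
Step 1: x-update.
Minimize 7*x^2 - 11*x + (3.0/2)*(x + 0.3547 + 1.8665)^2
FOC: (2*7 + 3.0)*x = 11 + 3.0*(-0.3547 - 1.8665)
x^{k+1} = 0.2551
Step 2: z-update.
Minimize 1*z^2 + 6*z + (3.0/2)*(0.2551 - z + 1.8665)^2
FOC: (2*1 + 3.0)*z = -6 + 3.0*(0.2551 + 1.8665)
z^{k+1} = 0.0729
Step 3: u-update.
u^{k+1} = 1.8665 + 0.2551 - 0.0729 = 2.0486
Step 4: Primal residual = |0.2551 - 0.0729| = 0.1821


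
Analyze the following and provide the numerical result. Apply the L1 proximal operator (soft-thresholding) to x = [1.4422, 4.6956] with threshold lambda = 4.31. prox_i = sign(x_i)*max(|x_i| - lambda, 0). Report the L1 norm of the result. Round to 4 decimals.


Soft-thresholding with lambda = 4.31:
prox(1.4422) = sign(1.4422)*max(|1.4422| - 4.31, 0) = 0.0
prox(4.6956) = sign(4.6956)*max(|4.6956| - 4.31, 0) = 0.3856
prox(x) = [0.0, 0.3856]
||prox(x)||_1 = 0.0 + 0.3856 = 0.3856


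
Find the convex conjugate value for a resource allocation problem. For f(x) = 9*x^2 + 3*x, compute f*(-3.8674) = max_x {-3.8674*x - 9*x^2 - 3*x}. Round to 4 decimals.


f*(y) = sup_x {y*x - a*x^2 - b*x} = sup_x {(y-b)*x - a*x^2}
FOC: (y - b) - 2a*x = 0 => x* = (y - b)/(2a)
x* = (-3.8674 - 3)/(2*9) = -0.3815
f*(-3.8674) = (y-b)^2/(4a) = (-3.8674 - 3)^2/(4*9)
= 47.1612/36 = 1.31


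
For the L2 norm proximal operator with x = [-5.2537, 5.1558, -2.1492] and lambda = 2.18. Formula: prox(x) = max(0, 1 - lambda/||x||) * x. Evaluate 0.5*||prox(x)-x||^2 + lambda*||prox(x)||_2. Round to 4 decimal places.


Step 1: Compute ||x||.
||x|| = 7.6683
Step 2: Compute scaling factor.
scale = max(0, 1 - 2.18/7.6683) = 0.7157
Step 3: prox(x) = [-3.7601, 3.6901, -1.5382]
||prox(x)|| = 5.4883
Step 4: Proximal objective.
0.5*||prox-x||^2 = 2.3762
lambda*||prox|| = 11.9645
Total = 14.3407


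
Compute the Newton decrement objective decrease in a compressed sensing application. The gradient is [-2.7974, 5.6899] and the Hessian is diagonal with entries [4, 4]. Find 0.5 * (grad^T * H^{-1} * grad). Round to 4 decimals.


Step 1: H is diagonal, so H^(-1) * g = [-0.6994, 1.4225].
Step 2: g^T H^(-1) g = sum_i g_i^2 / H_ii
  = (-2.7974)^2/4 + (5.6899)^2/4
  = 1.9564 + 8.0937 = 10.0501
Step 3: Objective decrease = 0.5 * g^T H^(-1) g = 5.0251


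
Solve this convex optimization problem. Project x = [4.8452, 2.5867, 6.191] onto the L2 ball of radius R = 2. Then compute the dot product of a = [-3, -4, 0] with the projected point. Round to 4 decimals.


Step 1: Compute ||x|| (intermediates to 6 decimals).
||x|| = sqrt(4.8452^2 + 2.5867^2 + 6.191^2) = 8.276198
Step 2: Project.
Since ||x|| > R, scale = R/||x|| = 2/8.276198 = 0.241657, proj(x) = scale * x
proj(x) = [1.170876, 0.625094, 1.496098]
Step 3: Dot product.
a^T * proj(x) = -3*1.170876 - 4*0.625094 + 0*1.496098 = -6.013


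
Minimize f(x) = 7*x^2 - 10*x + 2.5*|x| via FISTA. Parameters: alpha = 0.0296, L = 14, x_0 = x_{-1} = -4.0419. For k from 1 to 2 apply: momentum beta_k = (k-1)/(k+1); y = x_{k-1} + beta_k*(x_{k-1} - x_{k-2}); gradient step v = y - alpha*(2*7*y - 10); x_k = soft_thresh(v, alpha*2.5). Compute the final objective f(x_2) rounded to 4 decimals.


FISTA on f(x) = 7*x^2 - 10*x + 2.5*|x|
L = 14, alpha = 0.0296
Iteration 1: beta = 0.0, y = -4.0419 + 0.0*(-4.0419 + 4.0419) = -4.0419
  grad(y) = -66.5866, v = y - alpha*grad = -2.0709
  prox(v) = soft_thresh(-2.0709, 0.074) = -1.9969
Iteration 2: beta = 0.3333, y = -1.9969 + 0.3333*(-1.9969 + 4.0419) = -1.3153
  grad(y) = -28.414, v = y - alpha*grad = -0.4742
  prox(v) = soft_thresh(-0.4742, 0.074) = -0.4002
f(x_2) = 7*(-0.4002)^2 - 10*(-0.4002) + 2.5*|-0.4002| = 6.1241


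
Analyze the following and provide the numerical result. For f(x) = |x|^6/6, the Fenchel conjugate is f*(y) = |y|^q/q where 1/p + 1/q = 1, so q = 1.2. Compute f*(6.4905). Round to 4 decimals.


The conjugate exponent q satisfies 1/p + 1/q = 1.
p = 6, so q = 6/(6 - 1) = 1.2
|y|^q = 6.4905^1.2 = 9.4348
f*(6.4905) = 9.4348 / 1.2 = 7.8624


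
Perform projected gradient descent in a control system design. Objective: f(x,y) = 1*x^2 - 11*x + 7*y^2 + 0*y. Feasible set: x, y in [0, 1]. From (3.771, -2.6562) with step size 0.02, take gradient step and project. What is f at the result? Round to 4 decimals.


Step 1: Compute gradient at (3.771, -2.6562).
grad_x = 2*1*3.771 - 11 = -3.458
grad_y = 2*7*-2.6562 + 0 = -37.1868
Step 2: Gradient step.
x_raw = 3.771 - 0.02*-3.458 = 3.8402
y_raw = -2.6562 - 0.02*-37.1868 = -1.9125
Step 3: Project onto [0, 1].
x_proj = clip(3.8402) = 1.0
y_proj = clip(-1.9125) = 0.0
Step 4: Evaluate f.
f(1.0, 0.0) = -10.0


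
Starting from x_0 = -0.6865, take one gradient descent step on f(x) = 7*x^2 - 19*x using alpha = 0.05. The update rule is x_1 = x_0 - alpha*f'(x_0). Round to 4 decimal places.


We compute the gradient at x_0 and apply the update.
f'(x) = 14*x - 19
f'(-0.6865) = 14*-0.6865 - 19 = -28.611
x_1 = -0.6865 - 0.05*-28.611 = 0.7441


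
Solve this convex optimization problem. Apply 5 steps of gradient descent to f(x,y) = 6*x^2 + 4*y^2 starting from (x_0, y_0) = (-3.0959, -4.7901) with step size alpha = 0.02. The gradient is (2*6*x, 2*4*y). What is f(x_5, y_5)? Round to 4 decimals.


Gradient descent on f(x,y) = 6*x^2 + 4*y^2.
Starting point: (-3.0959, -4.7901), alpha = 0.02
Step 1: grad_x = 2*6*-3.0959 = -37.1508, grad_y = 2*4*-4.7901 = -38.3208
  x_1 = -3.0959 - 0.02*-37.1508 = -2.3529
  y_1 = -4.7901 - 0.02*-38.3208 = -4.0237
Step 2: grad_x = 2*6*-2.3529 = -28.2346, grad_y = 2*4*-4.0237 = -32.1895
  x_2 = -2.3529 - 0.02*-28.2346 = -1.7882
  y_2 = -4.0237 - 0.02*-32.1895 = -3.3799
Step 3: grad_x = 2*6*-1.7882 = -21.4583, grad_y = 2*4*-3.3799 = -27.0392
  x_3 = -1.7882 - 0.02*-21.4583 = -1.359
  y_3 = -3.3799 - 0.02*-27.0392 = -2.8391
Step 4: grad_x = 2*6*-1.359 = -16.3083, grad_y = 2*4*-2.8391 = -22.7129
  x_4 = -1.359 - 0.02*-16.3083 = -1.0329
  y_4 = -2.8391 - 0.02*-22.7129 = -2.3849
Step 5: grad_x = 2*6*-1.0329 = -12.3943, grad_y = 2*4*-2.3849 = -19.0788
  x_5 = -1.0329 - 0.02*-12.3943 = -0.785
  y_5 = -2.3849 - 0.02*-19.0788 = -2.0033
f(-0.785, -2.0033) = 6*(-0.785)^2 + 4*(-2.0033)^2 = 19.7496


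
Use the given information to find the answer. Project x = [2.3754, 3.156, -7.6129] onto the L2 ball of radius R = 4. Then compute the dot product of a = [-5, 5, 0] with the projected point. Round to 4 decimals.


Step 1: Compute ||x|| (intermediates to 6 decimals).
||x|| = sqrt(2.3754^2 + 3.156^2 + (-7.6129)^2) = 8.576661
Step 2: Project.
Since ||x|| > R, scale = R/||x|| = 4/8.576661 = 0.466382, proj(x) = scale * x
proj(x) = [1.107844, 1.471902, -3.55052]
Step 3: Dot product.
a^T * proj(x) = -5*1.107844 + 5*1.471902 + 0*(-3.55052) = 1.8203


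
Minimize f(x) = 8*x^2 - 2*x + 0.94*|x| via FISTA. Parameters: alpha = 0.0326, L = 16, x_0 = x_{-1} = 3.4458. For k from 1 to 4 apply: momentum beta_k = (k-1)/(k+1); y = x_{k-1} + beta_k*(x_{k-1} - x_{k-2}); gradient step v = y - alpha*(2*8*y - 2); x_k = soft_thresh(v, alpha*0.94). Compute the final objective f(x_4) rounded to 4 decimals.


FISTA on f(x) = 8*x^2 - 2*x + 0.94*|x|
L = 16, alpha = 0.0326
Iteration 1: beta = 0.0, y = 3.4458 + 0.0*(3.4458 - 3.4458) = 3.4458
  grad(y) = 53.1328, v = y - alpha*grad = 1.7137
  prox(v) = soft_thresh(1.7137, 0.0306) = 1.683
Iteration 2: beta = 0.3333, y = 1.683 + 0.3333*(1.683 - 3.4458) = 1.0954
  grad(y) = 15.527, v = y - alpha*grad = 0.5893
  prox(v) = soft_thresh(0.5893, 0.0306) = 0.5586
Iteration 3: beta = 0.5, y = 0.5586 + 0.5*(0.5586 - 1.683) = -0.0036
  grad(y) = -2.0575, v = y - alpha*grad = 0.0635
  prox(v) = soft_thresh(0.0635, 0.0306) = 0.0328
Iteration 4: beta = 0.6, y = 0.0328 + 0.6*(0.0328 - 0.5586) = -0.2826
  grad(y) = -6.5221, v = y - alpha*grad = -0.07
  prox(v) = soft_thresh(-0.07, 0.0306) = -0.0394
f(x_4) = 8*(-0.0394)^2 - 2*(-0.0394) + 0.94*|-0.0394| = 0.1281


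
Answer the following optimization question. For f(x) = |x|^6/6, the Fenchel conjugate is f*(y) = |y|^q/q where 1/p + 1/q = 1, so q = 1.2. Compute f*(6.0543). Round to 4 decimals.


The conjugate exponent q satisfies 1/p + 1/q = 1.
p = 6, so q = 6/(6 - 1) = 1.2
|y|^q = 6.0543^1.2 = 8.6791
f*(6.0543) = 8.6791 / 1.2 = 7.2326


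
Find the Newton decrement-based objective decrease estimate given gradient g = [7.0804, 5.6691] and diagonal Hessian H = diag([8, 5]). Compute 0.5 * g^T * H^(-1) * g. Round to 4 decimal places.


Step 1: H is diagonal, so H^(-1) * g = [0.8851, 1.1338].
Step 2: g^T H^(-1) g = sum_i g_i^2 / H_ii
  = (7.0804)^2/8 + (5.6691)^2/5
  = 6.2665 + 6.4277 = 12.6942
Step 3: Objective decrease = 0.5 * g^T H^(-1) g = 6.3471


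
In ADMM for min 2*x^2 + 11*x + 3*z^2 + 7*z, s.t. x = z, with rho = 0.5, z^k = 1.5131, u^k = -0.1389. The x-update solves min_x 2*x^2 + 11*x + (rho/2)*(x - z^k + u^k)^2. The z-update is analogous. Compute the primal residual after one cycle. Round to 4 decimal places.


ADMM iteration with rho = 0.5, z^k = 1.5131, u^k = -0.1389
Step 1: x-update.
Minimize 2*x^2 + 11*x + (0.5/2)*(x - 1.5131 - 0.1389)^2
FOC: (2*2 + 0.5)*x = -11 + 0.5*(1.5131 + 0.1389)
x^{k+1} = -2.2609
Step 2: z-update.
Minimize 3*z^2 + 7*z + (0.5/2)*(-2.2609 - z - 0.1389)^2
FOC: (2*3 + 0.5)*z = -7 + 0.5*(-2.2609 - 0.1389)
z^{k+1} = -1.2615
Step 3: u-update.
u^{k+1} = -0.1389 - 2.2609 + 1.2615 = -1.1383
Step 4: Primal residual = |-2.2609 + 1.2615| = 0.9994


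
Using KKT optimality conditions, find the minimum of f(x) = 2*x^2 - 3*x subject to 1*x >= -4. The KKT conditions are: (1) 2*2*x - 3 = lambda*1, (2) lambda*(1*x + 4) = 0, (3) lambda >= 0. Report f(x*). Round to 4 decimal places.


Step 1: Try lambda = 0 (constraint inactive).
Stationarity: 2*2*x - 3 = 0
x* = 3/(2*2) = 0.75
Check constraint: 1*0.75 = 0.75 >= -4 -- satisfied.
Step 2: Compute optimal value.
f(x*) = 2*0.75^2 - 3*0.75 = -1.125


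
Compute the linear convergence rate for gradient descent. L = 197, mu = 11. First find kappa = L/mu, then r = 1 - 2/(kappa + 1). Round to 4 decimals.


Step 1: Compute the condition number.
kappa = L/mu = 197/11 = 17.9091
Step 2: Compute the convergence rate.
r = 1 - 2/(kappa + 1) = 1 - 2*mu/(L + mu) = (L - mu)/(L + mu) = 186/208 = 0.8942


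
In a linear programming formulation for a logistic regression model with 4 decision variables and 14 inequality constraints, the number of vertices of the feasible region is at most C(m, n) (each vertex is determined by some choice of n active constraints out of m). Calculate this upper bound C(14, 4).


Each vertex corresponds to some choice of n active constraints out of m, so the number of vertices is at most C(m, n) = m! / (n!(m-n)!).
m = 14, n = 4
Numerator: 14 * 13 * 12 * 11
Denominator: 4! = 24
C(14, 4) = 1001


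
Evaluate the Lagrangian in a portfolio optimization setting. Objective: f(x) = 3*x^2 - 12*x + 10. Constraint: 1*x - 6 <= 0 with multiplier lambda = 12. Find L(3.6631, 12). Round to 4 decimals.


Step 1: Evaluate f(x).
f(3.6631) = 3*3.6631^2 - 12*3.6631 + 10 = 6.2977
Step 2: Evaluate g(x).
g(3.6631) = 1*3.6631 - 6 = -2.3369
Step 3: Compute Lagrangian.
L = 6.2977 + 12*-2.3369 = -21.7451


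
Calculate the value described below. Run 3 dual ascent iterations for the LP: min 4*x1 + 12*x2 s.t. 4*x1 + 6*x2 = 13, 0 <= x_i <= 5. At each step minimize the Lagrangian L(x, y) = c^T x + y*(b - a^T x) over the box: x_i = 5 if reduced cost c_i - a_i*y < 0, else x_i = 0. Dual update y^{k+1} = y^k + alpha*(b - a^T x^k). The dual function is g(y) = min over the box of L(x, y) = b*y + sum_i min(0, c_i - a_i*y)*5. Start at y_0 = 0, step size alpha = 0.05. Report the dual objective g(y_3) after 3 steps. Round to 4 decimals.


Dual ascent for LP: min 4*x1 + 12*x2, 4*x1 + 6*x2 = 13, 0 <= x_i <= 5
Step 1: y^k = 0.0, reduced costs: (4.0, 12.0)
  x^k = (0.0, 0.0), subgradient = b - a^T x = 13.0
  y^{k+1} = 0.0 + 0.05*13.0 = 0.65
Step 2: y^k = 0.65, reduced costs: (1.4, 8.1)
  x^k = (0.0, 0.0), subgradient = b - a^T x = 13.0
  y^{k+1} = 0.65 + 0.05*13.0 = 1.3
Step 3: y^k = 1.3, reduced costs: (-1.2, 4.2)
  x^k = (5.0, 0.0), subgradient = b - a^T x = -7.0
  y^{k+1} = 1.3 + 0.05*-7.0 = 0.95
Dual objective at y_3 = 0.95: reduced costs (0.2, 6.3), box minimizer x = (0.0, 0.0)
g(y_3) = b*y + (c1 - a1*y)*x1 + (c2 - a2*y)*x2 = 13*0.95 + 0.2*0.0 + 6.3*0.0 = 12.35 + 0.0 + 0.0 = 12.35


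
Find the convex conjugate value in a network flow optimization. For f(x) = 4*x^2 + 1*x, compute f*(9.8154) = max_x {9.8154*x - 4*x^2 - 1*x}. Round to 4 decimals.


f*(y) = sup_x {y*x - a*x^2 - b*x} = sup_x {(y-b)*x - a*x^2}
FOC: (y - b) - 2a*x = 0 => x* = (y - b)/(2a)
x* = (9.8154 - 1)/(2*4) = 1.1019
f*(9.8154) = (y-b)^2/(4a) = (9.8154 - 1)^2/(4*4)
= 77.7113/16 = 4.857


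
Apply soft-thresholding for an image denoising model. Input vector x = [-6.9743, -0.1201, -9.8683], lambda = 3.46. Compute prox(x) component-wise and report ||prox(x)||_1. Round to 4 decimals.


Soft-thresholding with lambda = 3.46:
prox(-6.9743) = sign(-6.9743)*max(|-6.9743| - 3.46, 0) = -3.5143
prox(-0.1201) = sign(-0.1201)*max(|-0.1201| - 3.46, 0) = 0.0
prox(-9.8683) = sign(-9.8683)*max(|-9.8683| - 3.46, 0) = -6.4083
prox(x) = [-3.5143, 0.0, -6.4083]
||prox(x)||_1 = 3.5143 + 0.0 + 6.4083 = 9.9226
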